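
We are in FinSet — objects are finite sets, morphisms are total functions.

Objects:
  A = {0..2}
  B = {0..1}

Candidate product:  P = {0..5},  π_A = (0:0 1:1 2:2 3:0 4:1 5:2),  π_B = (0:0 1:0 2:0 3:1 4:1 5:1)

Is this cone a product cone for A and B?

|A|·|B| = 3·2 = 6;  |P| = 6
Check the pairing map k ↦ (π_A(k), π_B(k)):
  0 : (0,0)
  1 : (1,0)
  2 : (2,0)
  3 : (0,1)
  4 : (1,1)
  5 : (2,1)
distinct pairs in image: 6 / 6 needed
  → bijection onto A×B; projections well-typed.

Answer: VALID PRODUCT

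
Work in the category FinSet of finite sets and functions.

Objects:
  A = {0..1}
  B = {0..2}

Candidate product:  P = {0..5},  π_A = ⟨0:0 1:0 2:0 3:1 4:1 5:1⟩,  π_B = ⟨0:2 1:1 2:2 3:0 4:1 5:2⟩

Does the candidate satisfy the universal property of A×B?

|A|·|B| = 2·3 = 6;  |P| = 6
Check the pairing map k ↦ (π_A(k), π_B(k)):
  0 : (0,2)
  1 : (0,1)
  2 : (0,2)  ✗ repeats pair of k=0
  3 : (1,0)
  4 : (1,1)
  5 : (1,2)
distinct pairs in image: 5 / 6 needed
  → (0,2) hit at k=0 and k=2

Answer: NOT A VALID PRODUCT — duplicate pair at indices 2,0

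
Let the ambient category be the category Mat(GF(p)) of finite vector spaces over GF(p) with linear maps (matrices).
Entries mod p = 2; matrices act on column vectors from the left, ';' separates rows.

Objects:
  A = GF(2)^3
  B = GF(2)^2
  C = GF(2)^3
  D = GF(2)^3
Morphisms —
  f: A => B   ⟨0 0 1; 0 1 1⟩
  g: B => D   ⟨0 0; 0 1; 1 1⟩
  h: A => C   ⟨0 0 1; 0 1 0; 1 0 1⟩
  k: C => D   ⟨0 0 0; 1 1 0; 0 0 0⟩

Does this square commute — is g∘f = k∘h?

1) trace f;g:
  e0=⟨1,0,0⟩ f=>⟨0,0⟩ g=>⟨0,0,0⟩
  e1=⟨0,1,0⟩ f=>⟨0,1⟩ g=>⟨0,1,1⟩
  e2=⟨0,0,1⟩ f=>⟨1,1⟩ g=>⟨0,1,0⟩
  composite₁ = ⟨0 0 0; 0 1 1; 0 1 0⟩
2) trace h;k:
  e0=⟨1,0,0⟩ h=>⟨0,0,1⟩ k=>⟨0,0,0⟩
  e1=⟨0,1,0⟩ h=>⟨0,1,0⟩ k=>⟨0,1,0⟩
  e2=⟨0,0,1⟩ h=>⟨1,0,1⟩ k=>⟨0,1,0⟩
  composite₂ = ⟨0 0 0; 0 1 1; 0 0 0⟩
Equal? distinct morphisms ✗

Answer: DOES NOT COMMUTE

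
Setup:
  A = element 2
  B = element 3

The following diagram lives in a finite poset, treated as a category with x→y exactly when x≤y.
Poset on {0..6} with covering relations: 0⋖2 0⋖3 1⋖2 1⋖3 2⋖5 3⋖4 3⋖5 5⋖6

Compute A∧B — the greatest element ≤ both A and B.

{x : x<=A ∧ x<=B} = {0,1}  (A=2, B=3)
  maximal lower bounds 0 and 1 are incomparable: neither 0<=1 nor 1<=0
→ no greatest lower bound exists

Answer: NO MEET EXISTS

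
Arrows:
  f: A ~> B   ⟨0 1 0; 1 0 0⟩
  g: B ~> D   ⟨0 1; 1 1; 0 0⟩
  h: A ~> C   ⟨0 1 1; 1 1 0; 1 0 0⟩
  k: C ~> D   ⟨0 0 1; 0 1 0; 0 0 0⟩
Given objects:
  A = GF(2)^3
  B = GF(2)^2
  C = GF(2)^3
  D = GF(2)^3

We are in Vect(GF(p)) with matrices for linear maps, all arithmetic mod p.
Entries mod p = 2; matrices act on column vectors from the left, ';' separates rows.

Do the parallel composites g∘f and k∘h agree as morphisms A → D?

1) trace f;g:
  e0=(1,0,0) f~>(0,1) g~>(1,1,0)
  e1=(0,1,0) f~>(1,0) g~>(0,1,0)
  e2=(0,0,1) f~>(0,0) g~>(0,0,0)
  composite₁ = ⟨1 0 0; 1 1 0; 0 0 0⟩
2) trace h;k:
  e0=(1,0,0) h~>(0,1,1) k~>(1,1,0)
  e1=(0,1,0) h~>(1,1,0) k~>(0,1,0)
  e2=(0,0,1) h~>(1,0,0) k~>(0,0,0)
  composite₂ = ⟨1 0 0; 1 1 0; 0 0 0⟩
Equal? YES — commutes

Answer: COMMUTES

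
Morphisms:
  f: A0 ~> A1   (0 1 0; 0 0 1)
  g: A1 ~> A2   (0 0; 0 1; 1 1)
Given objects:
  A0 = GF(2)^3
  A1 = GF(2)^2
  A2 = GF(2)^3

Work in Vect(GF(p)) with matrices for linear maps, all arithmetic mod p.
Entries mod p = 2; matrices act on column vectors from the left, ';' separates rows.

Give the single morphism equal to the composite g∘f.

Answer: (0 0 0; 0 0 1; 0 1 1)

Work:
  e0=(1,0,0) f~>(0,0) g~>(0,0,0)
  e1=(0,1,0) f~>(1,0) g~>(0,0,1)
  e2=(0,0,1) f~>(0,1) g~>(0,1,1)
result: (0 0 0; 0 0 1; 0 1 1)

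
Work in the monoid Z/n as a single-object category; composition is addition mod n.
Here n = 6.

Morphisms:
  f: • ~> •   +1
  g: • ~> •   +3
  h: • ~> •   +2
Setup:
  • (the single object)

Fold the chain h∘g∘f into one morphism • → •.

Answer: +0

Work:
  0 +1≡1 +3≡4 +2≡0  (mod 6)
⟦path⟧: +0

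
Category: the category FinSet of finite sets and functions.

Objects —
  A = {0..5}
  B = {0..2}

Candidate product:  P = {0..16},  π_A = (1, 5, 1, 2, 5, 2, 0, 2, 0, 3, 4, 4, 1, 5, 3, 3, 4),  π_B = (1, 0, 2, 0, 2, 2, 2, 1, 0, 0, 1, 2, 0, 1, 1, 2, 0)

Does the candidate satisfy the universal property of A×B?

|A|·|B| = 6·3 = 18;  |P| = 17
  → cardinalities differ; no bijection possible.

Answer: NOT A VALID PRODUCT — |P|=17 ≠ |A|·|B|=18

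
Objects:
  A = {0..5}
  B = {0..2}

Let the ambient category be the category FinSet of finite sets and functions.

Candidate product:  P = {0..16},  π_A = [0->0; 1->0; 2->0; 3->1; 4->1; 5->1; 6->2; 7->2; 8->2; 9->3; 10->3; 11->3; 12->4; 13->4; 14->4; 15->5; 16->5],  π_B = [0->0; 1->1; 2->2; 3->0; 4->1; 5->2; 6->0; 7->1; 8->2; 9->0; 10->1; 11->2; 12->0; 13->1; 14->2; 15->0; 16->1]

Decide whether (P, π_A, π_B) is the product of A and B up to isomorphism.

Answer: NOT A VALID PRODUCT — |P|=17 ≠ |A|·|B|=18

Work:
|A|·|B| = 6·3 = 18;  |P| = 17
  → cardinalities differ; no bijection possible.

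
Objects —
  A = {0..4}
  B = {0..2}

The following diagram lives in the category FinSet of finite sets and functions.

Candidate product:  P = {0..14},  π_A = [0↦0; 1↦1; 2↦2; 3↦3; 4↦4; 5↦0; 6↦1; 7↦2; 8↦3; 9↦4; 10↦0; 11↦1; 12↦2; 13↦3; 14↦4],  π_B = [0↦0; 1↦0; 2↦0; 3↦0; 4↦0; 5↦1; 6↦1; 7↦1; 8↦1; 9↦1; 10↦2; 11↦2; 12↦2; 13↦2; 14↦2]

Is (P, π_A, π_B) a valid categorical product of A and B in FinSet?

|A|·|B| = 5·3 = 15;  |P| = 15
Check the pairing map k ↦ (π_A(k), π_B(k)):
  0 ↦ (0,0)
  1 ↦ (1,0)
  2 ↦ (2,0)
  3 ↦ (3,0)
  4 ↦ (4,0)
  5 ↦ (0,1)
  6 ↦ (1,1)
  7 ↦ (2,1)
  8 ↦ (3,1)
  9 ↦ (4,1)
  10 ↦ (0,2)
  11 ↦ (1,2)
  12 ↦ (2,2)
  13 ↦ (3,2)
  14 ↦ (4,2)
distinct pairs in image: 15 / 15 needed
  → bijection onto A×B; projections well-typed.

Answer: VALID PRODUCT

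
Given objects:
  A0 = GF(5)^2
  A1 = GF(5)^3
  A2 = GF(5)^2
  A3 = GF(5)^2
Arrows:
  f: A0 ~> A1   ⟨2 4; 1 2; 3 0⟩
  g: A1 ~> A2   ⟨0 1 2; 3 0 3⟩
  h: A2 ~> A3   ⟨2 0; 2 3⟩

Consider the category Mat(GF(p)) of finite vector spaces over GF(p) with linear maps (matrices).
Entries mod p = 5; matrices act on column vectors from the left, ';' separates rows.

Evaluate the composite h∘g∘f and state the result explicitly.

Answer: ⟨4 4; 4 0⟩

Work:
  e0=[1,0] f~>[2,1,3] g~>[2,0] h~>[4,4]
  e1=[0,1] f~>[4,2,0] g~>[2,2] h~>[4,0]
composite: ⟨4 4; 4 0⟩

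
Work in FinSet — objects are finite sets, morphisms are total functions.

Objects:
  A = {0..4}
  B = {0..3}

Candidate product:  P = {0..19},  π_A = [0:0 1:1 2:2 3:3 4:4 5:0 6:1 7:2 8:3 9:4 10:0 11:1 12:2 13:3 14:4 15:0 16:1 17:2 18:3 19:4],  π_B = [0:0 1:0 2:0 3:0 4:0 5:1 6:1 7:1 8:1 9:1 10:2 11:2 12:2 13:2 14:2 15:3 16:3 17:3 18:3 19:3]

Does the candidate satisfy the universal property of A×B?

|A|·|B| = 5·4 = 20;  |P| = 20
Check the pairing map k ↦ (π_A(k), π_B(k)):
  0 : (0,0)
  1 : (1,0)
  2 : (2,0)
  3 : (3,0)
  4 : (4,0)
  5 : (0,1)
  6 : (1,1)
  7 : (2,1)
  8 : (3,1)
  9 : (4,1)
  10 : (0,2)
  11 : (1,2)
  12 : (2,2)
  13 : (3,2)
  14 : (4,2)
  15 : (0,3)
  16 : (1,3)
  17 : (2,3)
  18 : (3,3)
  19 : (4,3)
distinct pairs in image: 20 / 20 needed
  → bijection onto A×B; projections well-typed.

Answer: VALID PRODUCT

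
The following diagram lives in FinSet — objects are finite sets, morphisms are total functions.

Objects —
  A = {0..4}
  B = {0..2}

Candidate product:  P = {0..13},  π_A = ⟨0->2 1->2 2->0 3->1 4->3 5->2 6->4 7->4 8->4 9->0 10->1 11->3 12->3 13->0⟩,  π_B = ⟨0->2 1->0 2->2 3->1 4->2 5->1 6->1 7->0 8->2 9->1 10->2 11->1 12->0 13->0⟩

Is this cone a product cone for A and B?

Answer: NOT A VALID PRODUCT — |P|=14 ≠ |A|·|B|=15

Work:
|A|·|B| = 5·3 = 15;  |P| = 14
  → cardinalities differ; no bijection possible.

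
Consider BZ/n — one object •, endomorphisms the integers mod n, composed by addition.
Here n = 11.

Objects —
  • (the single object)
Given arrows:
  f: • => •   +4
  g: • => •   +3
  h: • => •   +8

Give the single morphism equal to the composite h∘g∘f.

Answer: +4

Derivation:
  0 +4≡4 +3≡7 +8≡4  (mod 11)
⟦path⟧: +4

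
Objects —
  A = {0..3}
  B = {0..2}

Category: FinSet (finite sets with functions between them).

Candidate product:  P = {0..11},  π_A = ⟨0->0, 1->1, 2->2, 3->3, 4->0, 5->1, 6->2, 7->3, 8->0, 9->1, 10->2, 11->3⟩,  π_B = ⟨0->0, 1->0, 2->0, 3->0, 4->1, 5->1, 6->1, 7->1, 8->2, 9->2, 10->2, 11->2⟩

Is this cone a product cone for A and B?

Answer: VALID PRODUCT

Trace:
|A|·|B| = 4·3 = 12;  |P| = 12
Check the pairing map k ↦ (π_A(k), π_B(k)):
  0 -> (0,0)
  1 -> (1,0)
  2 -> (2,0)
  3 -> (3,0)
  4 -> (0,1)
  5 -> (1,1)
  6 -> (2,1)
  7 -> (3,1)
  8 -> (0,2)
  9 -> (1,2)
  10 -> (2,2)
  11 -> (3,2)
distinct pairs in image: 12 / 12 needed
  → bijection onto A×B; projections well-typed.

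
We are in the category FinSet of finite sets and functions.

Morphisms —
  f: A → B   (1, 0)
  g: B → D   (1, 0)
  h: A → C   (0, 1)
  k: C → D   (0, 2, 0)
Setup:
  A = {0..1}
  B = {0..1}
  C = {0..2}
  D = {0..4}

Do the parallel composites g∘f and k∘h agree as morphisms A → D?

Answer: DOES NOT COMMUTE

Work:
1) trace f;g:
  0 f→1 g→0
  1 f→0 g→1
  result₁ = (0, 1)
2) trace h;k:
  0 h→0 k→0
  1 h→1 k→2
  result₂ = (0, 2)
Equal? differ; not commutative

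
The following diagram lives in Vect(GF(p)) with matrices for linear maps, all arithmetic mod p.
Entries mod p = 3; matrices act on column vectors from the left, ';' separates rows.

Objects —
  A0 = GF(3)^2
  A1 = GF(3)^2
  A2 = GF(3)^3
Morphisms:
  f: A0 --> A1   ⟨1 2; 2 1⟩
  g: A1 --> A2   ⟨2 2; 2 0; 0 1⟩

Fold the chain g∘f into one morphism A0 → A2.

Answer: ⟨0 0; 2 1; 2 1⟩

Trace:
  e0=[1,0] f-->[1,2] g-->[0,2,2]
  e1=[0,1] f-->[2,1] g-->[0,1,1]
⟦path⟧: ⟨0 0; 2 1; 2 1⟩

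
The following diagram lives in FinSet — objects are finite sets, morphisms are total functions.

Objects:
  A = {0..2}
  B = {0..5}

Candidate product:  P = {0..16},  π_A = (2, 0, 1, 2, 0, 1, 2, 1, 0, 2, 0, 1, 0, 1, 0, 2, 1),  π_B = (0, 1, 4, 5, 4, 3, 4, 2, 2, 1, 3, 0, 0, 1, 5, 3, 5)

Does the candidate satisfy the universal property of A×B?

Answer: NOT A VALID PRODUCT — |P|=17 ≠ |A|·|B|=18

Trace:
|A|·|B| = 3·6 = 18;  |P| = 17
  → cardinalities differ; no bijection possible.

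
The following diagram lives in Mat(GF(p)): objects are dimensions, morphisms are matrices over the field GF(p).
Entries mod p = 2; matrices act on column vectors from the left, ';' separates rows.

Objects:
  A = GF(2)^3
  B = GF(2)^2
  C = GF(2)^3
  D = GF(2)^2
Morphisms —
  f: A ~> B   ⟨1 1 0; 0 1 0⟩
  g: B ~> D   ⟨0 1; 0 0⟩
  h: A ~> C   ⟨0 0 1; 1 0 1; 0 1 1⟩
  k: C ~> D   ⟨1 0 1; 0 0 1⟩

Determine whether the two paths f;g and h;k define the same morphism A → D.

Answer: DOES NOT COMMUTE

Trace:
1) trace f;g:
  e0=[1,0,0] f~>[1,0] g~>[0,0]
  e1=[0,1,0] f~>[1,1] g~>[1,0]
  e2=[0,0,1] f~>[0,0] g~>[0,0]
  composite₁ = ⟨0 1 0; 0 0 0⟩
2) trace h;k:
  e0=[1,0,0] h~>[0,1,0] k~>[0,0]
  e1=[0,1,0] h~>[0,0,1] k~>[1,1]
  e2=[0,0,1] h~>[1,1,1] k~>[0,1]
  composite₂ = ⟨0 1 0; 0 1 1⟩
Equal? distinct morphisms ✗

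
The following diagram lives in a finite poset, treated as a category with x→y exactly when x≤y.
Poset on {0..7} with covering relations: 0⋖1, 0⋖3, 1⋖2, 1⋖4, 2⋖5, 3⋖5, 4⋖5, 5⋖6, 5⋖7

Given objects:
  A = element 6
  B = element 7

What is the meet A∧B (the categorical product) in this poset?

Answer: A∧B = 5

Trace:
Lower bounds of A=6 and B=7: {0,1,2,3,4,5}
  0 <= 5
  1 <= 5
  2 <= 5
  3 <= 5
  4 <= 5
  5 <= 5
glb = 5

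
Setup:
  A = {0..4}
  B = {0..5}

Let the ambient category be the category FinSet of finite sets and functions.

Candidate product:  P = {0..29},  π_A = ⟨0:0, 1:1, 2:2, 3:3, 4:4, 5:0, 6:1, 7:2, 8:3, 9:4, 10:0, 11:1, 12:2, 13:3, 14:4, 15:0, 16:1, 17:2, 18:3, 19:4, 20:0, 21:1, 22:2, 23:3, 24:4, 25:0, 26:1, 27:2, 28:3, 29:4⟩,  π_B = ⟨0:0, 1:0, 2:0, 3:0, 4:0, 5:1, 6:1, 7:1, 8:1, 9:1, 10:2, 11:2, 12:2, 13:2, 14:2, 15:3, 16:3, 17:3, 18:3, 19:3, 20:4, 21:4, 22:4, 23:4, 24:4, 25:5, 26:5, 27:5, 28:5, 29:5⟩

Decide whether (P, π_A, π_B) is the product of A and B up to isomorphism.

Answer: VALID PRODUCT

Trace:
|A|·|B| = 5·6 = 30;  |P| = 30
Check the pairing map k ↦ (π_A(k), π_B(k)):
  0 : (0,0)
  1 : (1,0)
  2 : (2,0)
  3 : (3,0)
  4 : (4,0)
  5 : (0,1)
  6 : (1,1)
  7 : (2,1)
  8 : (3,1)
  9 : (4,1)
  10 : (0,2)
  11 : (1,2)
  12 : (2,2)
  13 : (3,2)
  14 : (4,2)
  15 : (0,3)
  16 : (1,3)
  17 : (2,3)
  18 : (3,3)
  19 : (4,3)
  20 : (0,4)
  21 : (1,4)
  22 : (2,4)
  23 : (3,4)
  24 : (4,4)
  25 : (0,5)
  26 : (1,5)
  27 : (2,5)
  28 : (3,5)
  29 : (4,5)
distinct pairs in image: 30 / 30 needed
  → bijection onto A×B; projections well-typed.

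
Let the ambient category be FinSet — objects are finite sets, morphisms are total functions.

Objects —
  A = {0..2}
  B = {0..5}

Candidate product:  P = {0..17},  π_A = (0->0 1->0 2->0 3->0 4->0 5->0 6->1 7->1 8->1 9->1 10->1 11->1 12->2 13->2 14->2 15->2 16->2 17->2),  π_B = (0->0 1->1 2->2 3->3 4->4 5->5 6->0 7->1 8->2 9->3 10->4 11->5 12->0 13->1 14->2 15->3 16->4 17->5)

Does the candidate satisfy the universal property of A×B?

|A|·|B| = 3·6 = 18;  |P| = 18
Check the pairing map k ↦ (π_A(k), π_B(k)):
  0 -> (0,0)
  1 -> (0,1)
  2 -> (0,2)
  3 -> (0,3)
  4 -> (0,4)
  5 -> (0,5)
  6 -> (1,0)
  7 -> (1,1)
  8 -> (1,2)
  9 -> (1,3)
  10 -> (1,4)
  11 -> (1,5)
  12 -> (2,0)
  13 -> (2,1)
  14 -> (2,2)
  15 -> (2,3)
  16 -> (2,4)
  17 -> (2,5)
distinct pairs in image: 18 / 18 needed
  → bijection onto A×B; projections well-typed.

Answer: VALID PRODUCT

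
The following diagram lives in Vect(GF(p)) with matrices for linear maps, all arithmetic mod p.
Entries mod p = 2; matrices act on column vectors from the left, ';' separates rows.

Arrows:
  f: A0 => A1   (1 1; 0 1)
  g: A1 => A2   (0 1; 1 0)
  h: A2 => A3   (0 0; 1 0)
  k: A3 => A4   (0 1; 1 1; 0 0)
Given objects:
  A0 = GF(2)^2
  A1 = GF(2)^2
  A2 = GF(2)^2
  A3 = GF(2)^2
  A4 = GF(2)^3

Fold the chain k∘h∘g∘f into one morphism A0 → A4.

Answer: (0 1; 0 1; 0 0)

Trace:
  e0=⟨1,0⟩ f=>⟨1,0⟩ g=>⟨0,1⟩ h=>⟨0,0⟩ k=>⟨0,0,0⟩
  e1=⟨0,1⟩ f=>⟨1,1⟩ g=>⟨1,1⟩ h=>⟨0,1⟩ k=>⟨1,1,0⟩
composite: (0 1; 0 1; 0 0)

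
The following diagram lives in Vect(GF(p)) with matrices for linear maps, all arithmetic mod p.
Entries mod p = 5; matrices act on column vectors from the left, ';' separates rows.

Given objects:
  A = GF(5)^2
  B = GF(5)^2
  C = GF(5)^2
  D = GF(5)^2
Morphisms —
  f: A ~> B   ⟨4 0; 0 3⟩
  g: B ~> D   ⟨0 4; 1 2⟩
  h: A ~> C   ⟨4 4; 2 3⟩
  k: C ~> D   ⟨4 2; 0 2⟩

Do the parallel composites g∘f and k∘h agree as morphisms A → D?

Answer: COMMUTES

Derivation:
Along f;g (path 1):
  e0=[1,0] f~>[4,0] g~>[0,4]
  e1=[0,1] f~>[0,3] g~>[2,1]
  result₁ = ⟨0 2; 4 1⟩
Along h;k (path 2):
  e0=[1,0] h~>[4,2] k~>[0,4]
  e1=[0,1] h~>[4,3] k~>[2,1]
  result₂ = ⟨0 2; 4 1⟩
Equal? same morphism ✓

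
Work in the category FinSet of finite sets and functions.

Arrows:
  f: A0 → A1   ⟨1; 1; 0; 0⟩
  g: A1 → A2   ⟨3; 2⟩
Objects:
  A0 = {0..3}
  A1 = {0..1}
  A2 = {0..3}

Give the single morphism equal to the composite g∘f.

  0 f→1 g→2
  1 f→1 g→2
  2 f→0 g→3
  3 f→0 g→3
composite: ⟨2; 2; 3; 3⟩

Answer: ⟨2; 2; 3; 3⟩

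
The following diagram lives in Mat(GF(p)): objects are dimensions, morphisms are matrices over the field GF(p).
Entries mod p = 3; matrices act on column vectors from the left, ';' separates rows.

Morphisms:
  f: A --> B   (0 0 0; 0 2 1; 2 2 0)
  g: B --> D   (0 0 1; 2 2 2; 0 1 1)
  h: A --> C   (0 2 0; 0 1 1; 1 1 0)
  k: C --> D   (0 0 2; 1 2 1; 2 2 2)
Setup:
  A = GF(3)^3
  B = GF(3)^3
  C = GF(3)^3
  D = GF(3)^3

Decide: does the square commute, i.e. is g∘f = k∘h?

Answer: DOES NOT COMMUTE

Derivation:
1) trace f;g:
  e0=[1,0,0] f-->[0,0,2] g-->[2,1,2]
  e1=[0,1,0] f-->[0,2,2] g-->[2,2,1]
  e2=[0,0,1] f-->[0,1,0] g-->[0,2,1]
  composite₁ = (2 2 0; 1 2 2; 2 1 1)
2) trace h;k:
  e0=[1,0,0] h-->[0,0,1] k-->[2,1,2]
  e1=[0,1,0] h-->[2,1,1] k-->[2,2,2]
  e2=[0,0,1] h-->[0,1,0] k-->[0,2,2]
  composite₂ = (2 2 0; 1 2 2; 2 2 2)
Equal? differ; not commutative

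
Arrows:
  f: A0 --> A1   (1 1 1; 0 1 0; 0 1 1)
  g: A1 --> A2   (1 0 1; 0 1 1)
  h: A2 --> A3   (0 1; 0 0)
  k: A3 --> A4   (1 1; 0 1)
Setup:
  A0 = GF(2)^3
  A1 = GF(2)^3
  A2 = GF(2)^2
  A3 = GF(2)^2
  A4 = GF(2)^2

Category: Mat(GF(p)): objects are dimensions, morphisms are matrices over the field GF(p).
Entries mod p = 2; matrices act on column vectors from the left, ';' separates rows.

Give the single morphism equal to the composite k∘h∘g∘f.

  e0=⟨1,0,0⟩ f-->⟨1,0,0⟩ g-->⟨1,0⟩ h-->⟨0,0⟩ k-->⟨0,0⟩
  e1=⟨0,1,0⟩ f-->⟨1,1,1⟩ g-->⟨0,0⟩ h-->⟨0,0⟩ k-->⟨0,0⟩
  e2=⟨0,0,1⟩ f-->⟨1,0,1⟩ g-->⟨0,1⟩ h-->⟨1,0⟩ k-->⟨1,0⟩
result: (0 0 1; 0 0 0)

Answer: (0 0 1; 0 0 0)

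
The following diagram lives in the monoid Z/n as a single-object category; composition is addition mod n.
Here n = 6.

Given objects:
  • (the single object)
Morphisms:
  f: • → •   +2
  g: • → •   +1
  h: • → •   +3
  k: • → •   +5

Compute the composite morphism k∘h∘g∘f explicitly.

  0 +2≡2 +1≡3 +3≡0 +5≡5  (mod 6)
⟦path⟧: +5

Answer: +5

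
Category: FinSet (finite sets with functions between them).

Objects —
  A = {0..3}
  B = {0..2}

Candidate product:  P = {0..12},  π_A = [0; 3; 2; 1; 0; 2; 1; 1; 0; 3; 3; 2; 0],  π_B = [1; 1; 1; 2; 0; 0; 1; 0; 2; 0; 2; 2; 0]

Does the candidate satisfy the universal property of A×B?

Answer: NOT A VALID PRODUCT — |P|=13 ≠ |A|·|B|=12

Derivation:
|A|·|B| = 4·3 = 12;  |P| = 13
  → cardinalities differ; no bijection possible.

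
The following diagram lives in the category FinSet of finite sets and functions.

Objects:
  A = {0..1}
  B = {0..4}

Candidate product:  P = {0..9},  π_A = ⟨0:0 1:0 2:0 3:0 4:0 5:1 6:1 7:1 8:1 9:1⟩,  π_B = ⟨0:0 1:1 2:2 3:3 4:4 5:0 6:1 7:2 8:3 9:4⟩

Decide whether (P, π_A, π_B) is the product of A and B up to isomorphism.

|A|·|B| = 2·5 = 10;  |P| = 10
Check the pairing map k ↦ (π_A(k), π_B(k)):
  0 : (0,0)
  1 : (0,1)
  2 : (0,2)
  3 : (0,3)
  4 : (0,4)
  5 : (1,0)
  6 : (1,1)
  7 : (1,2)
  8 : (1,3)
  9 : (1,4)
distinct pairs in image: 10 / 10 needed
  → bijection onto A×B; projections well-typed.

Answer: VALID PRODUCT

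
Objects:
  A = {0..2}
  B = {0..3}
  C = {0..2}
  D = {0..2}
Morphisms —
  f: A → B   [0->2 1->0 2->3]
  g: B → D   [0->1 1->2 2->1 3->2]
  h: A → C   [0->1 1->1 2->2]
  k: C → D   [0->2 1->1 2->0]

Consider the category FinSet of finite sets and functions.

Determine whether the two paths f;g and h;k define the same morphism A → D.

Along f;g (path 1):
  0 f→2 g→1
  1 f→0 g→1
  2 f→3 g→2
  result₁ = [0->1 1->1 2->2]
Along h;k (path 2):
  0 h→1 k→1
  1 h→1 k→1
  2 h→2 k→0
  result₂ = [0->1 1->1 2->0]
Equal? differ; not commutative

Answer: DOES NOT COMMUTE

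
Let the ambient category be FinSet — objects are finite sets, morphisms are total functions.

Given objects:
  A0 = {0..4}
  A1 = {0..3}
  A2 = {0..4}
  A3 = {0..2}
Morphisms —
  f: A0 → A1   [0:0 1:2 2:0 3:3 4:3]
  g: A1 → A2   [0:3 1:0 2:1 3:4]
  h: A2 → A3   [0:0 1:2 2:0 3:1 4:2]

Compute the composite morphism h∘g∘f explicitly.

Answer: [0:1 1:2 2:1 3:2 4:2]

Derivation:
  0 f→0 g→3 h→1
  1 f→2 g→1 h→2
  2 f→0 g→3 h→1
  3 f→3 g→4 h→2
  4 f→3 g→4 h→2
result: [0:1 1:2 2:1 3:2 4:2]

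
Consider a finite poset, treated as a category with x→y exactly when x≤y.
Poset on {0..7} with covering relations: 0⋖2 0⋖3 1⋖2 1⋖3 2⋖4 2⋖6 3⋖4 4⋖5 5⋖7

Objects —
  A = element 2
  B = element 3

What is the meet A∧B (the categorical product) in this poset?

Common predecessors of 2,3: {0,1}
  maximal lower bounds 0 and 1 are incomparable: neither 0≤1 nor 1≤0
→ no greatest lower bound exists

Answer: NO MEET EXISTS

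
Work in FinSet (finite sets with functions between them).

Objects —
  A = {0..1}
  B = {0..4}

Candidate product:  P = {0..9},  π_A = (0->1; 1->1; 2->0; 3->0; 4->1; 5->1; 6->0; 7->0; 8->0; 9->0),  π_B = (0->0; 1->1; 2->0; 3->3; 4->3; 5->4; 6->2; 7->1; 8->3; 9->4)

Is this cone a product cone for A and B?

Answer: NOT A VALID PRODUCT — duplicate pair at indices 3,8

Trace:
|A|·|B| = 2·5 = 10;  |P| = 10
Check the pairing map k ↦ (π_A(k), π_B(k)):
  0 -> (1,0)
  1 -> (1,1)
  2 -> (0,0)
  3 -> (0,3)
  4 -> (1,3)
  5 -> (1,4)
  6 -> (0,2)
  7 -> (0,1)
  8 -> (0,3)  ✗ repeats pair of k=3
  9 -> (0,4)
distinct pairs in image: 9 / 10 needed
  → (0,3) hit at k=3 and k=8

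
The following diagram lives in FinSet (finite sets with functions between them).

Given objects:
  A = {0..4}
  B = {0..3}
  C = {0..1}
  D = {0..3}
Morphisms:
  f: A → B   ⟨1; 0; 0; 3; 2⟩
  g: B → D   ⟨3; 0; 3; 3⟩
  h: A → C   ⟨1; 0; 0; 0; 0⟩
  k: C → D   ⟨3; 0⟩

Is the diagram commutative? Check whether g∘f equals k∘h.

Along f;g (path 1):
  0 f→1 g→0
  1 f→0 g→3
  2 f→0 g→3
  3 f→3 g→3
  4 f→2 g→3
  ⟦path⟧₁ = ⟨0; 3; 3; 3; 3⟩
Along h;k (path 2):
  0 h→1 k→0
  1 h→0 k→3
  2 h→0 k→3
  3 h→0 k→3
  4 h→0 k→3
  ⟦path⟧₂ = ⟨0; 3; 3; 3; 3⟩
Equal? same morphism ✓

Answer: COMMUTES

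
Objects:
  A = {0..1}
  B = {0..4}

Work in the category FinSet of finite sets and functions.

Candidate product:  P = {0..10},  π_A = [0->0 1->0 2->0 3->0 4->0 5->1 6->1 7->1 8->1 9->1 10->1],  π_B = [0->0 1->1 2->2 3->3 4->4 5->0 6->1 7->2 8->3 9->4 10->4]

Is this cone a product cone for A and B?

Answer: NOT A VALID PRODUCT — |P|=11 ≠ |A|·|B|=10

Derivation:
|A|·|B| = 2·5 = 10;  |P| = 11
  → cardinalities differ; no bijection possible.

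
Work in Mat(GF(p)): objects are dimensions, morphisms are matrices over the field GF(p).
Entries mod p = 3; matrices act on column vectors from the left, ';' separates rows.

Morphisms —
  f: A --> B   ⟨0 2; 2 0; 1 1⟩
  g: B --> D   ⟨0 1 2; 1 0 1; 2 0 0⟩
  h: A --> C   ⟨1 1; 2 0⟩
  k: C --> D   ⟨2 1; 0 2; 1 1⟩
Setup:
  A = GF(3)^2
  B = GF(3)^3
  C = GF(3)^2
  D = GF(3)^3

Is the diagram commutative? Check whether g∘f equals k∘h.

Answer: COMMUTES

Trace:
Path 1 = f;g:
  e0=(1,0) f-->(0,2,1) g-->(1,1,0)
  e1=(0,1) f-->(2,0,1) g-->(2,0,1)
  result₁ = ⟨1 2; 1 0; 0 1⟩
Path 2 = h;k:
  e0=(1,0) h-->(1,2) k-->(1,1,0)
  e1=(0,1) h-->(1,0) k-->(2,0,1)
  result₂ = ⟨1 2; 1 0; 0 1⟩
Equal? same morphism ✓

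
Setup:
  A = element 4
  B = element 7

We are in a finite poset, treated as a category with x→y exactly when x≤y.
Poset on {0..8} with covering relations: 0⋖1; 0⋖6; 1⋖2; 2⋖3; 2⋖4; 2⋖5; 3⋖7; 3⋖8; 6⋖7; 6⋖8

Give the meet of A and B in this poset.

Answer: A∧B = 2

Work:
Common predecessors of 4,7: {0,1,2}
  0 ⊑ 2
  1 ⊑ 2
  2 ⊑ 2
glb = 2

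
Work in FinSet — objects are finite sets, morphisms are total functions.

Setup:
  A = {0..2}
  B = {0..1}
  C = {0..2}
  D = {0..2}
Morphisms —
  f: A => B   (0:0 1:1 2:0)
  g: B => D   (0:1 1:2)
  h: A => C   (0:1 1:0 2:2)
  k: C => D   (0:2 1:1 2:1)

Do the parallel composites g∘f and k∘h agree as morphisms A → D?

1) trace f;g:
  0 f=>0 g=>1
  1 f=>1 g=>2
  2 f=>0 g=>1
  ⟦path⟧₁ = (0:1 1:2 2:1)
2) trace h;k:
  0 h=>1 k=>1
  1 h=>0 k=>2
  2 h=>2 k=>1
  ⟦path⟧₂ = (0:1 1:2 2:1)
Equal? equal; square commutes

Answer: COMMUTES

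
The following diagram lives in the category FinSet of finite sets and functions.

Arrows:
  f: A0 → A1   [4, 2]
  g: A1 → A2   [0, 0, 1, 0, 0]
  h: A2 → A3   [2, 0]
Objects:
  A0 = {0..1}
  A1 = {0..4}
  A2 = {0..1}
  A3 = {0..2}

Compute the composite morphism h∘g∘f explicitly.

Answer: [2, 0]

Trace:
  0 f→4 g→0 h→2
  1 f→2 g→1 h→0
composite: [2, 0]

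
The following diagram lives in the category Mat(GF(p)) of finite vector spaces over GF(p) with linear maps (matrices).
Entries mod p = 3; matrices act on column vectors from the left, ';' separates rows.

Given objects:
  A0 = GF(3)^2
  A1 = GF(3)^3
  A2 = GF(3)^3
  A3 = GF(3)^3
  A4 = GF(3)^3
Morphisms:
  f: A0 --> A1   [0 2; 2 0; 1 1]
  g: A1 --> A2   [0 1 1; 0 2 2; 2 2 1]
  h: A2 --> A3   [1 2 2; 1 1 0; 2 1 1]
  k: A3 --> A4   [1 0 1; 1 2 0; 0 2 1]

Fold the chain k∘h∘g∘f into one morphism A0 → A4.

  e0=⟨1,0⟩ f-->⟨0,2,1⟩ g-->⟨0,0,2⟩ h-->⟨1,0,2⟩ k-->⟨0,1,2⟩
  e1=⟨0,1⟩ f-->⟨2,0,1⟩ g-->⟨1,2,2⟩ h-->⟨0,0,0⟩ k-->⟨0,0,0⟩
result: [0 0; 1 0; 2 0]

Answer: [0 0; 1 0; 2 0]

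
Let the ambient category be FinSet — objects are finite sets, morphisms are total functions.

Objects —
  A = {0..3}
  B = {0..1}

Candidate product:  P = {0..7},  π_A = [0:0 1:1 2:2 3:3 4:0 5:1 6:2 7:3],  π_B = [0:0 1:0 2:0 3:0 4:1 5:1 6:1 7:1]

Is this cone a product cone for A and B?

|A|·|B| = 4·2 = 8;  |P| = 8
Check the pairing map k ↦ (π_A(k), π_B(k)):
  0 : (0,0)
  1 : (1,0)
  2 : (2,0)
  3 : (3,0)
  4 : (0,1)
  5 : (1,1)
  6 : (2,1)
  7 : (3,1)
distinct pairs in image: 8 / 8 needed
  → bijection onto A×B; projections well-typed.

Answer: VALID PRODUCT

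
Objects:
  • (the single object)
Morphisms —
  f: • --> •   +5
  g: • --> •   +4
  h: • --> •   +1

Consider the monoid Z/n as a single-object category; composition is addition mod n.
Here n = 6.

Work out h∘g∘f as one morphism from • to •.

Answer: +4

Work:
  0 +5≡5 +4≡3 +1≡4  (mod 6)
⟦path⟧: +4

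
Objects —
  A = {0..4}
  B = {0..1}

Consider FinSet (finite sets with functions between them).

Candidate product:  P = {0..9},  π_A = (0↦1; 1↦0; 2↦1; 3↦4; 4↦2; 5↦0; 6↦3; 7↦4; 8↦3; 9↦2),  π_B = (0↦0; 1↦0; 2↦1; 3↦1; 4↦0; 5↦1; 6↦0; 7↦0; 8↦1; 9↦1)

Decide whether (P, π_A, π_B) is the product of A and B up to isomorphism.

Answer: VALID PRODUCT

Trace:
|A|·|B| = 5·2 = 10;  |P| = 10
Check the pairing map k ↦ (π_A(k), π_B(k)):
  0 ↦ (1,0)
  1 ↦ (0,0)
  2 ↦ (1,1)
  3 ↦ (4,1)
  4 ↦ (2,0)
  5 ↦ (0,1)
  6 ↦ (3,0)
  7 ↦ (4,0)
  8 ↦ (3,1)
  9 ↦ (2,1)
distinct pairs in image: 10 / 10 needed
  → bijection onto A×B; projections well-typed.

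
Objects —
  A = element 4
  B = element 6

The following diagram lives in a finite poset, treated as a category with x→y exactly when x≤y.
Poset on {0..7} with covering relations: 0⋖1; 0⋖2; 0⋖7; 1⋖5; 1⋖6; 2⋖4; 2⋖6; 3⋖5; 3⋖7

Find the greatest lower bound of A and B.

Common predecessors of 4,6: {0,2}
  0 <= 2
  2 <= 2
glb = 2

Answer: A∧B = 2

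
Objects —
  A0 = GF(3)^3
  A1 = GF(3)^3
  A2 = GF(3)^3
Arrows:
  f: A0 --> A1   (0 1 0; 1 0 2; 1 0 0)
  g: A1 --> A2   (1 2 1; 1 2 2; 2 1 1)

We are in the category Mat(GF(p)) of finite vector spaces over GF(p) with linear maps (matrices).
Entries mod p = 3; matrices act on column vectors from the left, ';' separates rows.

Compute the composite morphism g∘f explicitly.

Answer: (0 1 1; 1 1 1; 2 2 2)

Trace:
  e0=[1,0,0] f-->[0,1,1] g-->[0,1,2]
  e1=[0,1,0] f-->[1,0,0] g-->[1,1,2]
  e2=[0,0,1] f-->[0,2,0] g-->[1,1,2]
composite: (0 1 1; 1 1 1; 2 2 2)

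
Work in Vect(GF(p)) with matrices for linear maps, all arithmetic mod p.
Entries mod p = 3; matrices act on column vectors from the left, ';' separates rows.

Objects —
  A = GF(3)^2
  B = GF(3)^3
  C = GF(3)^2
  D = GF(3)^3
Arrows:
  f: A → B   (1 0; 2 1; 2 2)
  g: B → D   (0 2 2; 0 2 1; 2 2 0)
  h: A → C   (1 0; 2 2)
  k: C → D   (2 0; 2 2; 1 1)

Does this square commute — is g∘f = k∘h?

1) trace f;g:
  e0=(1,0) f→(1,2,2) g→(2,0,0)
  e1=(0,1) f→(0,1,2) g→(0,1,2)
  ⟦path⟧₁ = (2 0; 0 1; 0 2)
2) trace h;k:
  e0=(1,0) h→(1,2) k→(2,0,0)
  e1=(0,1) h→(0,2) k→(0,1,2)
  ⟦path⟧₂ = (2 0; 0 1; 0 2)
Equal? same morphism ✓

Answer: COMMUTES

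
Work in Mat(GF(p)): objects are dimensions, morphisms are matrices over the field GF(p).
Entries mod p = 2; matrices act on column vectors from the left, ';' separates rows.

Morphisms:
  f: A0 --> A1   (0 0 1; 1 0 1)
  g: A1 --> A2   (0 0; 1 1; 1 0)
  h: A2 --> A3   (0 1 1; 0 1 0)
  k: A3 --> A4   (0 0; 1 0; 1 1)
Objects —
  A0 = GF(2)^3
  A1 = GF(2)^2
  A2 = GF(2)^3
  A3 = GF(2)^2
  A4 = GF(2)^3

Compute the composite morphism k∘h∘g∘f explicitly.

  e0=⟨1,0,0⟩ f-->⟨0,1⟩ g-->⟨0,1,0⟩ h-->⟨1,1⟩ k-->⟨0,1,0⟩
  e1=⟨0,1,0⟩ f-->⟨0,0⟩ g-->⟨0,0,0⟩ h-->⟨0,0⟩ k-->⟨0,0,0⟩
  e2=⟨0,0,1⟩ f-->⟨1,1⟩ g-->⟨0,0,1⟩ h-->⟨1,0⟩ k-->⟨0,1,1⟩
⟦path⟧: (0 0 0; 1 0 1; 0 0 1)

Answer: (0 0 0; 1 0 1; 0 0 1)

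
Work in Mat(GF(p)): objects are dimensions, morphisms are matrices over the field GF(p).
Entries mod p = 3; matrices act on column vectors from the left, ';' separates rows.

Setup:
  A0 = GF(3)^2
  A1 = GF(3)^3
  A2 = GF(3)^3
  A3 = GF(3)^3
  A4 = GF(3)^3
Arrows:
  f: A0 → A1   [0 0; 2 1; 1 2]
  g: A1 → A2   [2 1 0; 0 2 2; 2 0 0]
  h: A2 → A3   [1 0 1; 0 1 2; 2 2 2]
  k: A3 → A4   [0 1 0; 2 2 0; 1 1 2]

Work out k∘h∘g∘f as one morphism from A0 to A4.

Answer: [0 0; 1 2; 1 2]

Derivation:
  e0=⟨1,0⟩ f→⟨0,2,1⟩ g→⟨2,0,0⟩ h→⟨2,0,1⟩ k→⟨0,1,1⟩
  e1=⟨0,1⟩ f→⟨0,1,2⟩ g→⟨1,0,0⟩ h→⟨1,0,2⟩ k→⟨0,2,2⟩
composite: [0 0; 1 2; 1 2]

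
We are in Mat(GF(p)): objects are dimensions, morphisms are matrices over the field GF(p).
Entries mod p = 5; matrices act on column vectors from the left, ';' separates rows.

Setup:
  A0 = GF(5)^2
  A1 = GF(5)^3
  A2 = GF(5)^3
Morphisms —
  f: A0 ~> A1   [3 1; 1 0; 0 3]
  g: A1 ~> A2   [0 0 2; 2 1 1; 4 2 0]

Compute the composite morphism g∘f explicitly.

  e0=[1,0] f~>[3,1,0] g~>[0,2,4]
  e1=[0,1] f~>[1,0,3] g~>[1,0,4]
result: [0 1; 2 0; 4 4]

Answer: [0 1; 2 0; 4 4]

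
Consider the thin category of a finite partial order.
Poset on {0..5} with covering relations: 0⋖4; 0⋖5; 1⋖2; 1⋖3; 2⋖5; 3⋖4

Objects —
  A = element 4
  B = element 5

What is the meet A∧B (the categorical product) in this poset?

Answer: NO MEET EXISTS

Trace:
{x : x≤A ∧ x≤B} = {0,1}  (A=4, B=5)
  maximal lower bounds 0 and 1 are incomparable: neither 0≤1 nor 1≤0
→ no greatest lower bound exists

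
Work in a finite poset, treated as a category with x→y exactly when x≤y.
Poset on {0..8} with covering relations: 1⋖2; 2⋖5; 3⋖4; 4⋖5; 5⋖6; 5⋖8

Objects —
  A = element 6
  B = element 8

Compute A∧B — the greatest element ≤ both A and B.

Answer: A∧B = 5

Work:
Common predecessors of 6,8: {1,2,3,4,5}
  1 <= 5
  2 <= 5
  3 <= 5
  4 <= 5
  5 <= 5
glb = 5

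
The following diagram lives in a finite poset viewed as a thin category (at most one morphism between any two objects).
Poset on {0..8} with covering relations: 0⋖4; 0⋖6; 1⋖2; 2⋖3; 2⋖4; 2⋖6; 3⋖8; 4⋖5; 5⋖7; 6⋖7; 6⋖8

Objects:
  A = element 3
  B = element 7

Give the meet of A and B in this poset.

Answer: A∧B = 2

Derivation:
Common predecessors of 3,7: {1,2}
  1 ≤ 2
  2 ≤ 2
glb = 2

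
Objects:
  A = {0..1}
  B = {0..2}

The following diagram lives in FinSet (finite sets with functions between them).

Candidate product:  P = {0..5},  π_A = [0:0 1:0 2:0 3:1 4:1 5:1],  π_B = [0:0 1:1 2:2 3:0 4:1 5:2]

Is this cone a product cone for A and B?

|A|·|B| = 2·3 = 6;  |P| = 6
Check the pairing map k ↦ (π_A(k), π_B(k)):
  0 : (0,0)
  1 : (0,1)
  2 : (0,2)
  3 : (1,0)
  4 : (1,1)
  5 : (1,2)
distinct pairs in image: 6 / 6 needed
  → bijection onto A×B; projections well-typed.

Answer: VALID PRODUCT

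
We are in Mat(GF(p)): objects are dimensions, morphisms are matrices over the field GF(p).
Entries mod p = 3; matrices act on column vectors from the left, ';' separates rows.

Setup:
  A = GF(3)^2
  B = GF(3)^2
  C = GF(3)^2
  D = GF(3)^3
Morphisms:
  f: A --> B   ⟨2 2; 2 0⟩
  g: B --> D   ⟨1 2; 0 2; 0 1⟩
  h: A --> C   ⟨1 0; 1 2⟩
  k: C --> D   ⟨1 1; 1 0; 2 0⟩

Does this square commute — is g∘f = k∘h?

1) trace f;g:
  e0=⟨1,0⟩ f-->⟨2,2⟩ g-->⟨0,1,2⟩
  e1=⟨0,1⟩ f-->⟨2,0⟩ g-->⟨2,0,0⟩
  ⟦path⟧₁ = ⟨0 2; 1 0; 2 0⟩
2) trace h;k:
  e0=⟨1,0⟩ h-->⟨1,1⟩ k-->⟨2,1,2⟩
  e1=⟨0,1⟩ h-->⟨0,2⟩ k-->⟨2,0,0⟩
  ⟦path⟧₂ = ⟨2 2; 1 0; 2 0⟩
Equal? differ; not commutative

Answer: DOES NOT COMMUTE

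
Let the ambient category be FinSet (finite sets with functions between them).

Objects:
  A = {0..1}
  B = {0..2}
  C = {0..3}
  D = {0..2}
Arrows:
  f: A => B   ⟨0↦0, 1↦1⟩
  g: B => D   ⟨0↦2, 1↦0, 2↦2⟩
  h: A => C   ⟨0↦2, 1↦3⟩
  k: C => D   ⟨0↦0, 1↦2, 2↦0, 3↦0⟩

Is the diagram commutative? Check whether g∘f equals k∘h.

Answer: DOES NOT COMMUTE

Trace:
1) trace f;g:
  0 f=>0 g=>2
  1 f=>1 g=>0
  composite₁ = ⟨0↦2, 1↦0⟩
2) trace h;k:
  0 h=>2 k=>0
  1 h=>3 k=>0
  composite₂ = ⟨0↦0, 1↦0⟩
Equal? NO — does not commute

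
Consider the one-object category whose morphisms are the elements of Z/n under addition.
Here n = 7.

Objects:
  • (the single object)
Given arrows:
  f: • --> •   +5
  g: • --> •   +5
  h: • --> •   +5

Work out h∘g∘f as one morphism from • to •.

Answer: +1

Derivation:
  0 +5≡5 +5≡3 +5≡1  (mod 7)
result: +1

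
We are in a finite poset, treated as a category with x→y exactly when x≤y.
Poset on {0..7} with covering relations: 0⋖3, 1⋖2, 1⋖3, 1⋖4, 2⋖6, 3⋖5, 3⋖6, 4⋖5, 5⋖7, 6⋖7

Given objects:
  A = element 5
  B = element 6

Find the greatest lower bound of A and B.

{x : x<=A ∧ x<=B} = {0,1,3}  (A=5, B=6)
  0 <= 3
  1 <= 3
  3 <= 3
glb = 3

Answer: A∧B = 3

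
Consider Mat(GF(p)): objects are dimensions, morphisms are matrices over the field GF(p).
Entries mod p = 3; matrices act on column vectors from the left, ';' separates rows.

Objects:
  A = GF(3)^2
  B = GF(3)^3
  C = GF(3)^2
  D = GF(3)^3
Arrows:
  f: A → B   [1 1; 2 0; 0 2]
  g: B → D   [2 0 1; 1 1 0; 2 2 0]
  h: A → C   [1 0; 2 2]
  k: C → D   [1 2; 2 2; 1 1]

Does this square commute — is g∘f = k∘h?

Answer: COMMUTES

Derivation:
Along f;g (path 1):
  e0=⟨1,0⟩ f→⟨1,2,0⟩ g→⟨2,0,0⟩
  e1=⟨0,1⟩ f→⟨1,0,2⟩ g→⟨1,1,2⟩
  result₁ = [2 1; 0 1; 0 2]
Along h;k (path 2):
  e0=⟨1,0⟩ h→⟨1,2⟩ k→⟨2,0,0⟩
  e1=⟨0,1⟩ h→⟨0,2⟩ k→⟨1,1,2⟩
  result₂ = [2 1; 0 1; 0 2]
Equal? YES — commutes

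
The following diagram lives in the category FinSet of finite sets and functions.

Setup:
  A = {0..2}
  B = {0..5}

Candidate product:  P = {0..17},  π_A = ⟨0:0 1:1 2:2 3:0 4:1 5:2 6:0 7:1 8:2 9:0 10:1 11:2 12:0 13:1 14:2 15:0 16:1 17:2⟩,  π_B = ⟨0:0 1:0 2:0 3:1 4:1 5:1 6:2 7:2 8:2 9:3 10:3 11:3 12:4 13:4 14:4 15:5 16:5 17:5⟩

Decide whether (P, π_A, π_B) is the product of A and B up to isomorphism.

|A|·|B| = 3·6 = 18;  |P| = 18
Check the pairing map k ↦ (π_A(k), π_B(k)):
  0 : (0,0)
  1 : (1,0)
  2 : (2,0)
  3 : (0,1)
  4 : (1,1)
  5 : (2,1)
  6 : (0,2)
  7 : (1,2)
  8 : (2,2)
  9 : (0,3)
  10 : (1,3)
  11 : (2,3)
  12 : (0,4)
  13 : (1,4)
  14 : (2,4)
  15 : (0,5)
  16 : (1,5)
  17 : (2,5)
distinct pairs in image: 18 / 18 needed
  → bijection onto A×B; projections well-typed.

Answer: VALID PRODUCT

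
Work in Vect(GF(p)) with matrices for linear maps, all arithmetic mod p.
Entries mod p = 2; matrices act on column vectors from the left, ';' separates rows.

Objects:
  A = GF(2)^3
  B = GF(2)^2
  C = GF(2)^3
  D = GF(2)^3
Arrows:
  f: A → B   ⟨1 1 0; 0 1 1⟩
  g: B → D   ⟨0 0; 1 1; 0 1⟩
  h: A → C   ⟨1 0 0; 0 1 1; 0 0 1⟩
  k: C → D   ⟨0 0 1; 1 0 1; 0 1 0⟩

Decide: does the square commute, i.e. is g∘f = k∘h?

1) trace f;g:
  e0=(1,0,0) f→(1,0) g→(0,1,0)
  e1=(0,1,0) f→(1,1) g→(0,0,1)
  e2=(0,0,1) f→(0,1) g→(0,1,1)
  composite₁ = ⟨0 0 0; 1 0 1; 0 1 1⟩
2) trace h;k:
  e0=(1,0,0) h→(1,0,0) k→(0,1,0)
  e1=(0,1,0) h→(0,1,0) k→(0,0,1)
  e2=(0,0,1) h→(0,1,1) k→(1,1,1)
  composite₂ = ⟨0 0 1; 1 0 1; 0 1 1⟩
Equal? distinct morphisms ✗

Answer: DOES NOT COMMUTE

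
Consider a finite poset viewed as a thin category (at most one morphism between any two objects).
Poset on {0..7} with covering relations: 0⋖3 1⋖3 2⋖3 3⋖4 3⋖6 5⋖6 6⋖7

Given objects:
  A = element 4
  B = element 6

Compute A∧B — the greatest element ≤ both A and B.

Answer: A∧B = 3

Derivation:
{x : x⊑A ∧ x⊑B} = {0,1,2,3}  (A=4, B=6)
  0 ⊑ 3
  1 ⊑ 3
  2 ⊑ 3
  3 ⊑ 3
glb = 3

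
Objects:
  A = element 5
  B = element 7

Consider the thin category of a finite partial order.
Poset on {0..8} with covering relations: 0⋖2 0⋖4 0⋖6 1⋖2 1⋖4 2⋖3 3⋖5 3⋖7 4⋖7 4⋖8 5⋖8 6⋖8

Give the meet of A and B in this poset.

Answer: A∧B = 3

Derivation:
{x : x≤A ∧ x≤B} = {0,1,2,3}  (A=5, B=7)
  0 ≤ 3
  1 ≤ 3
  2 ≤ 3
  3 ≤ 3
glb = 3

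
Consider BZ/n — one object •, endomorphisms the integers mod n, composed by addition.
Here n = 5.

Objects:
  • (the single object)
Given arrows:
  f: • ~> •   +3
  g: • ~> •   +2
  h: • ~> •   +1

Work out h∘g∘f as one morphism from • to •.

Answer: +1

Trace:
  0 +3≡3 +2≡0 +1≡1  (mod 5)
⟦path⟧: +1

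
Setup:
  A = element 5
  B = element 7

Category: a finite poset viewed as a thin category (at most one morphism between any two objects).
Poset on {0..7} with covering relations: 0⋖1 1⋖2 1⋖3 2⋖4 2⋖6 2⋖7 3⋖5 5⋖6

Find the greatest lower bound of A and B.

Answer: A∧B = 1

Derivation:
{x : x⊑A ∧ x⊑B} = {0,1}  (A=5, B=7)
  0 ⊑ 1
  1 ⊑ 1
glb = 1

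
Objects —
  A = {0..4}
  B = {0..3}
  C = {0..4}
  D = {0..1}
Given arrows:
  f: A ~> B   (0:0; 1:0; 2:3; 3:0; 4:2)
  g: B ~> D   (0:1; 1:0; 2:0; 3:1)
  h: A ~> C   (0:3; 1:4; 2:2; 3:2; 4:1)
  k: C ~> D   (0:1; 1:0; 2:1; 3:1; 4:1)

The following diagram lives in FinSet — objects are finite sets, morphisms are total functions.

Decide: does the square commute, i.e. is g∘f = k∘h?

Path 1 = f;g:
  0 f~>0 g~>1
  1 f~>0 g~>1
  2 f~>3 g~>1
  3 f~>0 g~>1
  4 f~>2 g~>0
  composite₁ = (0:1; 1:1; 2:1; 3:1; 4:0)
Path 2 = h;k:
  0 h~>3 k~>1
  1 h~>4 k~>1
  2 h~>2 k~>1
  3 h~>2 k~>1
  4 h~>1 k~>0
  composite₂ = (0:1; 1:1; 2:1; 3:1; 4:0)
Equal? YES — commutes

Answer: COMMUTES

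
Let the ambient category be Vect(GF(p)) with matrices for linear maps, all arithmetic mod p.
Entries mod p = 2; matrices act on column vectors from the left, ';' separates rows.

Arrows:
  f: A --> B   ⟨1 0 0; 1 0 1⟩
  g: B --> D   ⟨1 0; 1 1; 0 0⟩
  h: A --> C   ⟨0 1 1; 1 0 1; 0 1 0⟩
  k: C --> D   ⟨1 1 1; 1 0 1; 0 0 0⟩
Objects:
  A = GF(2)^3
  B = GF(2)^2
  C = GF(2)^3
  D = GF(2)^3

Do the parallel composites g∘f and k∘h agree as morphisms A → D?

Along f;g (path 1):
  e0=(1,0,0) f-->(1,1) g-->(1,0,0)
  e1=(0,1,0) f-->(0,0) g-->(0,0,0)
  e2=(0,0,1) f-->(0,1) g-->(0,1,0)
  ⟦path⟧₁ = ⟨1 0 0; 0 0 1; 0 0 0⟩
Along h;k (path 2):
  e0=(1,0,0) h-->(0,1,0) k-->(1,0,0)
  e1=(0,1,0) h-->(1,0,1) k-->(0,0,0)
  e2=(0,0,1) h-->(1,1,0) k-->(0,1,0)
  ⟦path⟧₂ = ⟨1 0 0; 0 0 1; 0 0 0⟩
Equal? equal; square commutes

Answer: COMMUTES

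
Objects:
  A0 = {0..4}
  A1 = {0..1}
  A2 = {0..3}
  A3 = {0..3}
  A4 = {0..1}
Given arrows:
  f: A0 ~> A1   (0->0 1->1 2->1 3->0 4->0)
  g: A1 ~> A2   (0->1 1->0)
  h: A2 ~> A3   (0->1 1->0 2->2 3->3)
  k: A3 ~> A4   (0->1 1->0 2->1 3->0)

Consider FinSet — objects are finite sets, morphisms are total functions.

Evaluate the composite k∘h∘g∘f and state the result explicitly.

Answer: (0->1 1->0 2->0 3->1 4->1)

Work:
  0 f~>0 g~>1 h~>0 k~>1
  1 f~>1 g~>0 h~>1 k~>0
  2 f~>1 g~>0 h~>1 k~>0
  3 f~>0 g~>1 h~>0 k~>1
  4 f~>0 g~>1 h~>0 k~>1
⟦path⟧: (0->1 1->0 2->0 3->1 4->1)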